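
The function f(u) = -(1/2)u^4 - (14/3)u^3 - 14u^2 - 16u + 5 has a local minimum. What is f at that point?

Critical points: f'(u) = -2u^3 - 14u^2 - 28u - 16 vanishes at u = -4, -2, -1.
Second-derivative test with f''(u) = -6u^2 - 28u - 28: f''(-4) = -12 < 0 ⇒ local maximum; f''(-2) = 4 > 0 ⇒ local minimum; f''(-1) = -6 < 0 ⇒ local maximum.
Thus f has its local minimum at u = -2, with value 31/3.

31/3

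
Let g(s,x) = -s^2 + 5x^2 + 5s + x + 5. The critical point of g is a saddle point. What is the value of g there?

∂g/∂s = -2s + 5 = 0 and ∂g/∂x = 10x + 1 = 0, so (s, x) = (5/2, -1/10).
The Hessian has g_{ss} = -2, g_{xx} = 10, g_{sx} = 0, giving D = -20 < 0, so the point is a saddle point.
g(5/2, -1/10) = 56/5.

56/5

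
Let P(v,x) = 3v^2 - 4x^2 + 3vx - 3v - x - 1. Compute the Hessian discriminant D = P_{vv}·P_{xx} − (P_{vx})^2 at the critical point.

-57

∂P/∂v = 6v + 3x - 3 = 0 and ∂P/∂x = 3v - 8x - 1 = 0, so (v, x) = (9/19, 1/19).
The Hessian has P_{vv} = 6, P_{xx} = -8, P_{vx} = 3, giving D = -57 < 0, so the point is a saddle point.
D = (6)·(-8) − (3)^2 = -57.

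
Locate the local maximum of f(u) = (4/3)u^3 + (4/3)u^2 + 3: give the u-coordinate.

-2/3

Critical points: f'(u) = 4u^2 + (8/3)u vanishes at u = -2/3, 0.
Second-derivative test with f''(u) = 8u + 8/3: f''(-2/3) = -8/3 < 0 ⇒ local maximum; f''(0) = 8/3 > 0 ⇒ local minimum.
So the local maximum value is f(-2/3) = 259/81.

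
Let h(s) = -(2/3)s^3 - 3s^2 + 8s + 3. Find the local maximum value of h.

22/3

Critical points: h'(s) = -2s^2 - 6s + 8 vanishes at s = -4, 1.
Second-derivative test with h''(s) = -4s - 6: h''(-4) = 10 > 0 ⇒ local minimum; h''(1) = -10 < 0 ⇒ local maximum.
Thus h has its local maximum at s = 1, with value 22/3.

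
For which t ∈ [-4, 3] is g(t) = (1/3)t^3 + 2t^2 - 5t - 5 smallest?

1

The derivative is t^2 + 4t - 5, whose only zero in [-4, 3] is t = 1.
Evaluating at the critical points and endpoints: g(-4) = 77/3; g(1) = -23/3; g(3) = 7.
Hence the absolute minimum is -23/3 at t = 1.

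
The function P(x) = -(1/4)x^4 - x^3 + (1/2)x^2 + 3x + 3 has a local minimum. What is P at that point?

5/4

Critical points: P'(x) = -x^3 - 3x^2 + x + 3 vanishes at x = -3, -1, 1.
P''(x) = -3x^2 - 6x + 1. P''(-3) = -8 < 0 ⇒ local maximum; P''(-1) = 4 > 0 ⇒ local minimum; P''(1) = -8 < 0 ⇒ local maximum.
So the local minimum value is P(-1) = 5/4.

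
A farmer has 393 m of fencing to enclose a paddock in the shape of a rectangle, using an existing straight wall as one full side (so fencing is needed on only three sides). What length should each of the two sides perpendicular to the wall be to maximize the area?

393/4

Let the sides perpendicular to the wall have length x and the parallel side y, so 2x + y = 393 and the area is A = xy = x(393 − 2x).
A'(x) = 393 − 4x = 0 gives x = 393/4, and A''(x) = −4 < 0 confirms a maximum.
Then y = 393 − 2·393/4 = 393/2 and A = 154449/8.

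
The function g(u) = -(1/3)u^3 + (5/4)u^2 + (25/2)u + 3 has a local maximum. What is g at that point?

Critical points: g'(u) = -u^2 + (5/2)u + 25/2 vanishes at u = -5/2, 5.
Second-derivative test with g''(u) = -2u + 5/2: g''(-5/2) = 15/2 > 0 ⇒ local minimum; g''(5) = -15/2 < 0 ⇒ local maximum.
Thus g has its local maximum at u = 5, with value 661/12.

661/12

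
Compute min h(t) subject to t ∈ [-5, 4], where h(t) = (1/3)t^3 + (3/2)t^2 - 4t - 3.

Differentiating, h'(t) = t^2 + 3t - 4; which vanishes at t = -4 and t = 1.
Candidates: h(-5) = 77/6; h(-4) = 47/3; h(1) = -31/6; h(4) = 79/3.
Hence the absolute minimum is -31/6 at t = 1.

-31/6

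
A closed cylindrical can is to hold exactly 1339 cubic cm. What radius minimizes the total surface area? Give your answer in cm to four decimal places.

With radius r and height h, πr²h = 1339 so h = 1339/(πr²), and S(r) = 2πr² + 2πrh = 2πr² + 2·1339/r.
S'(r) = 4πr − 2·1339/r² = 0 ⇒ r³ = 1339/(2π), so r ≈ 5.9731 and h = 2r ≈ 11.9462.
S''(r) = 4π + 4·1339/r³ > 0, so this is the minimum; S ≈ 672.5144.

5.9731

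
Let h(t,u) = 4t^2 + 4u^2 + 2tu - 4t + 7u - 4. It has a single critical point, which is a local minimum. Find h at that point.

-139/15

∂h/∂t = 8t + 2u - 4 = 0 and ∂h/∂u = 2t + 8u + 7 = 0, so (t, u) = (23/30, -16/15).
The Hessian has h_{tt} = 8, h_{uu} = 8, h_{tu} = 2, giving D = 60 > 0 with h_{tt} > 0, so the point is a local minimum.
h(23/30, -16/15) = -139/15.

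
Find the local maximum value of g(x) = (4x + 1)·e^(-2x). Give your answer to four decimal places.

Differentiating with the product rule gives g'(x) = (-8x + 2)·e^(-2x). Since e^(-2x) > 0, the only critical point is x = 1/4.
g''(1/4) has the same sign as -8 < 0, so this is a local maximum.
g(1/4) = (2)·e^(-1/2) ≈ 1.2131.

1.2131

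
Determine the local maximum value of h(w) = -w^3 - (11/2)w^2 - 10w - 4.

109/54

Critical points: h'(w) = -3w^2 - 11w - 10 vanishes at w = -2, -5/3.
Second-derivative test with h''(w) = -6w - 11: h''(-2) = 1 > 0 ⇒ local minimum; h''(-5/3) = -1 < 0 ⇒ local maximum.
The local maximum is h(-5/3) = 109/54.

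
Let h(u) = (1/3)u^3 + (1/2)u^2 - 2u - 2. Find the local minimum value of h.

-19/6

h'(u) = u^2 + u - 2 = 0 at u = -2, 1.
Since h''(u) = 2u + 1, we get h''(-2) = -3 < 0 ⇒ local maximum; h''(1) = 3 > 0 ⇒ local minimum.
Thus h has its local minimum at u = 1, with value -19/6.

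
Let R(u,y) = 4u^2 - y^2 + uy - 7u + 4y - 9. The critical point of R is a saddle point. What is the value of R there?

-110/17

∂R/∂u = 8u + y - 7 = 0 and ∂R/∂y = u - 2y + 4 = 0, so (u, y) = (10/17, 39/17).
The Hessian has R_{uu} = 8, R_{yy} = -2, R_{uy} = 1, giving D = -17 < 0, so the point is a saddle point.
R(10/17, 39/17) = -110/17.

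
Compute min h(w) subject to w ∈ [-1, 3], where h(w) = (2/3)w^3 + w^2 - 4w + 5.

8/3

Differentiating, h'(w) = 2w^2 + 2w - 4; whose only zero in [-1, 3] is w = 1.
Evaluating at the critical points and endpoints: h(-1) = 28/3,  h(1) = 8/3,  h(3) = 20.
Hence the absolute minimum is 8/3 at w = 1.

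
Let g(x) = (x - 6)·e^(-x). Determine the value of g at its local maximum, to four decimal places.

By the product rule, g'(x) = (-x + 7)·e^(-x). Since e^(-x) > 0, the only critical point is x = 7.
g''(7) has the same sign as -1 < 0, so this is a local maximum.
g(7) = (1)·e^(-7) ≈ 0.0009.

0.0009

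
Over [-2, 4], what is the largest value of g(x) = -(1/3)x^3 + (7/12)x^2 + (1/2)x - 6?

-2

The derivative is -x^2 + (7/6)x + 1/2, which vanishes at x = -1/3 and x = 3/2.
Candidates: g(-2) = -2, g(-1/3) = -1973/324, g(3/2) = -81/16, g(4) = -16.
Hence the absolute maximum is -2 at x = -2.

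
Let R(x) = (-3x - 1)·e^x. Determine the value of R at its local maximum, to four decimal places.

R'(x) = (-3)·e^x + (-3x - 1)·1·e^x = (-3x - 4)·e^x. Since e^x > 0, the only critical point is x = -4/3.
R''(-4/3) has the same sign as -3 < 0, so this is a local maximum.
R(-4/3) = (3)·e^(-4/3) ≈ 0.7908.

0.7908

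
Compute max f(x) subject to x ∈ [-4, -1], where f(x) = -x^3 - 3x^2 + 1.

f'(x) = -3x^2 - 6x, whose only zero in [-4, -1] is x = -2.
Candidates: f(-4) = 17,  f(-2) = -3,  f(-1) = -1.
The maximum over the interval is 17, attained at x = -4.

17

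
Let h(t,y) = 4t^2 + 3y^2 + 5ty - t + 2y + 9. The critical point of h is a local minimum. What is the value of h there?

178/23

∂h/∂t = 8t + 5y - 1 = 0 and ∂h/∂y = 5t + 6y + 2 = 0, so (t, y) = (16/23, -21/23).
The Hessian has h_{tt} = 8, h_{yy} = 6, h_{ty} = 5, giving D = 23 > 0 with h_{tt} > 0, so the point is a local minimum.
h(16/23, -21/23) = 178/23.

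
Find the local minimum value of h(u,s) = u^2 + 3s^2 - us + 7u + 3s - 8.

∂h/∂u = 2u - s + 7 = 0 and ∂h/∂s = -u + 6s + 3 = 0, so (u, s) = (-45/11, -13/11).
The Hessian has h_{uu} = 2, h_{ss} = 6, h_{us} = -1, giving D = 11 > 0 with h_{uu} > 0, so the point is a local minimum.
h(-45/11, -13/11) = -265/11.

-265/11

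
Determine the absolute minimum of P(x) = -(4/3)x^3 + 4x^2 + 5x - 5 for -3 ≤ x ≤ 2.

-19/3

The derivative is -4x^2 + 8x + 5, whose only zero in [-3, 2] is x = -1/2.
Evaluating at the critical points and endpoints: P(-3) = 52, P(-1/2) = -19/3, P(2) = 31/3.
Hence the absolute minimum is -19/3 at x = -1/2.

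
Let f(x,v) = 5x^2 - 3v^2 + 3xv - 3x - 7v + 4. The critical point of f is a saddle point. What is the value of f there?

∂f/∂x = 10x + 3v - 3 = 0 and ∂f/∂v = 3x - 6v - 7 = 0, so (x, v) = (13/23, -61/69).
The Hessian has f_{xx} = 10, f_{vv} = -6, f_{xv} = 3, giving D = -69 < 0, so the point is a saddle point.
f(13/23, -61/69) = 431/69.

431/69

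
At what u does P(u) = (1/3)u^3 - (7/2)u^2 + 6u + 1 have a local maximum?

1

P'(u) = u^2 - 7u + 6 = 0 at u = 1, 6.
Since P''(u) = 2u - 7, we get P''(1) = -5 < 0 ⇒ local maximum; P''(6) = 5 > 0 ⇒ local minimum.
So the local maximum value is P(1) = 23/6.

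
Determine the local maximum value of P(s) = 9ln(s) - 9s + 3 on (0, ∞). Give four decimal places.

-6.0000

P'(s) = 9/s − 9 = 0 gives s = 1.
P''(s) = -9/s², which is negative for s > 0, so this is a local maximum.
P(1) = 9·ln(1) - 9 + 3 ≈ -6.0000.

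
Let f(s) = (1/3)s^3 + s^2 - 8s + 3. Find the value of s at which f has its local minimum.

f'(s) = s^2 + 2s - 8. Setting f'(s) = 0 gives s ∈ {-4, 2}.
Second-derivative test with f''(s) = 2s + 2: f''(-4) = -6 < 0 ⇒ local maximum; f''(2) = 6 > 0 ⇒ local minimum.
The local minimum is f(2) = -19/3.

2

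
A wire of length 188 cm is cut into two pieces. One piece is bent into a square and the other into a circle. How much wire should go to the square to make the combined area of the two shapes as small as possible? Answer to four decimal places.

105.2986

Let x be the length used for the square. Square side x/4; circle radius (188−x)/(2π).
A(x) = (x/4)² + π·((188−x)/(2π))² = x²/16 + (188−x)²/(4π) for 0 ≤ x ≤ 188. A'(x) = x/8 − (188−x)/(2π) = 0 gives x = 4·188/(π+4) ≈ 105.2986.
A'' = 1/8 + 1/(2π) > 0, so this gives the minimum combined area; x ≈ 105.2986 cm to the square.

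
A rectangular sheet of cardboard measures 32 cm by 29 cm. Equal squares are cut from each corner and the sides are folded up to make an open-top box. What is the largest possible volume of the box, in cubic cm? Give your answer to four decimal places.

2090.2591

With cut size x, the volume is V(x) = x(32 − 2x)(29 − 2x) for 0 < x < 14.5.
V'(x) = 12x^2 − 244x + 928. Setting V'(x) = 0 gives x ≈ 5.0649 (the root in (0, 14.5)).
V''(x) = 24x − 244 is negative there, so this is the maximum; V ≈ 2090.2591.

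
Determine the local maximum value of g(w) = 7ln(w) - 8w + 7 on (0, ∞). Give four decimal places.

g'(w) = 7/w − 8 = 0 gives w = 7/8.
g''(w) = -7/w², which is negative for w > 0, so this is a local maximum.
g(7/8) = 7·ln(7/8) - 7 + 7 ≈ -0.9347.

-0.9347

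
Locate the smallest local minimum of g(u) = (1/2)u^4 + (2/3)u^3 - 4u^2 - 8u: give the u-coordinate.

g'(u) = 2u^3 + 2u^2 - 8u - 8 = 0 at u = -2, -1, 2.
Second-derivative test with g''(u) = 6u^2 + 4u - 8: g''(-2) = 8 > 0 ⇒ local minimum; g''(-1) = -6 < 0 ⇒ local maximum; g''(2) = 24 > 0 ⇒ local minimum.
So the smallest local minimum value is g(2) = -56/3.

2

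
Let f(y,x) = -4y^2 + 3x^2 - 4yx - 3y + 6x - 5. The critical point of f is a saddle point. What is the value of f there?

∂f/∂y = -8y - 4x - 3 = 0 and ∂f/∂x = -4y + 6x + 6 = 0, so (y, x) = (3/32, -15/16).
The Hessian has f_{yy} = -8, f_{xx} = 6, f_{yx} = -4, giving D = -64 < 0, so the point is a saddle point.
f(3/32, -15/16) = -509/64.

-509/64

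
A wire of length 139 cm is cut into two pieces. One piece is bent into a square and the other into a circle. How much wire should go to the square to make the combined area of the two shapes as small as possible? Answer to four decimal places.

77.8538

Let x be the length used for the square. Square side x/4; circle radius (139−x)/(2π).
A(x) = (x/4)² + π·((139−x)/(2π))² = x²/16 + (139−x)²/(4π) for 0 ≤ x ≤ 139. A'(x) = x/8 − (139−x)/(2π) = 0 gives x = 4·139/(π+4) ≈ 77.8538.
A'' = 1/8 + 1/(2π) > 0, so this gives the minimum combined area; x ≈ 77.8538 cm to the square.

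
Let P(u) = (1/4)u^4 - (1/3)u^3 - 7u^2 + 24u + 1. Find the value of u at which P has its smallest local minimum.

Critical points: P'(u) = u^3 - u^2 - 14u + 24 vanishes at u = -4, 2, 3.
Second-derivative test with P''(u) = 3u^2 - 2u - 14: P''(-4) = 42 > 0 ⇒ local minimum; P''(2) = -6 < 0 ⇒ local maximum; P''(3) = 7 > 0 ⇒ local minimum.
Thus P has its smallest local minimum at u = -4, with value -365/3.

-4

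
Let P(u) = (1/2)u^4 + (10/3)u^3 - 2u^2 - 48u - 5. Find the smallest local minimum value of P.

-223/3

Critical points: P'(u) = 2u^3 + 10u^2 - 4u - 48 vanishes at u = -4, -3, 2.
Since P''(u) = 6u^2 + 20u - 4, we get P''(-4) = 12 > 0 ⇒ local minimum; P''(-3) = -10 < 0 ⇒ local maximum; P''(2) = 60 > 0 ⇒ local minimum.
The smallest local minimum is P(2) = -223/3.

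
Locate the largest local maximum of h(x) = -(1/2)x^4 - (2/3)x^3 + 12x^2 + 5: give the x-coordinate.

-4

Critical points: h'(x) = -2x^3 - 2x^2 + 24x vanishes at x = -4, 0, 3.
Since h''(x) = -6x^2 - 4x + 24, we get h''(-4) = -56 < 0 ⇒ local maximum; h''(0) = 24 > 0 ⇒ local minimum; h''(3) = -42 < 0 ⇒ local maximum.
So the largest local maximum value is h(-4) = 335/3.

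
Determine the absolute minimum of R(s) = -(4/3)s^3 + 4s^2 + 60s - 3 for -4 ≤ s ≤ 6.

Differentiating, R'(s) = -4s^2 + 8s + 60; which vanishes at s = -3 and s = 5.
Evaluating at the critical points and endpoints: R(-4) = -281/3; R(-3) = -111; R(5) = 691/3; R(6) = 213.
The minimum over the interval is -111, attained at s = -3.

-111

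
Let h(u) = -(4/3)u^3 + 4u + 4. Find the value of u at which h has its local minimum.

h'(u) = -4u^2 + 4 = 0 at u = -1, 1.
Second-derivative test with h''(u) = -8u: h''(-1) = 8 > 0 ⇒ local minimum; h''(1) = -8 < 0 ⇒ local maximum.
Thus h has its local minimum at u = -1, with value 4/3.

-1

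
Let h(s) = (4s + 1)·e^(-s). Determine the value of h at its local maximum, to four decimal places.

1.8895

Differentiating with the product rule gives h'(s) = (-4s + 3)·e^(-s). Since e^(-s) > 0, the only critical point is s = 3/4.
h''(3/4) has the same sign as -4 < 0, so this is a local maximum.
h(3/4) = (4)·e^(-3/4) ≈ 1.8895.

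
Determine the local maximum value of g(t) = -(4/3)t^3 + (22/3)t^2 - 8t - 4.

g'(t) = -4t^2 + (44/3)t - 8. Setting g'(t) = 0 gives t ∈ {2/3, 3}.
Since g''(t) = -8t + 44/3, we get g''(2/3) = 28/3 > 0 ⇒ local minimum; g''(3) = -28/3 < 0 ⇒ local maximum.
So the local maximum value is g(3) = 2.

2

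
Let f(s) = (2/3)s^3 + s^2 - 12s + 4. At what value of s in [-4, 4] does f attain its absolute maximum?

f'(s) = 2s^2 + 2s - 12, which vanishes at s = -3 and s = 2.
Compare values at every candidate in [-4, 4]: f(-4) = 76/3; f(-3) = 31; f(2) = -32/3; f(4) = 44/3.
Hence the absolute maximum is 31 at s = -3.

-3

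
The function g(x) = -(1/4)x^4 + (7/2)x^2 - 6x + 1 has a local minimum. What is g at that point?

-7/4

g'(x) = -x^3 + 7x - 6 = 0 at x = -3, 1, 2.
Second-derivative test with g''(x) = -3x^2 + 7: g''(-3) = -20 < 0 ⇒ local maximum; g''(1) = 4 > 0 ⇒ local minimum; g''(2) = -5 < 0 ⇒ local maximum.
So the local minimum value is g(1) = -7/4.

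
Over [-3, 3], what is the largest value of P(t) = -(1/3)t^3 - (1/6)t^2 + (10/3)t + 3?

1061/162

P'(t) = -t^2 - (1/3)t + 10/3, which vanishes at t = -2 and t = 5/3.
Candidates: P(-3) = 1/2, P(-2) = -5/3, P(5/3) = 1061/162, P(3) = 5/2.
The maximum over the interval is 1061/162, attained at t = 5/3.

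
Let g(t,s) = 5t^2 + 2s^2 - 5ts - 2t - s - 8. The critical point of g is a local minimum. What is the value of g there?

∂g/∂t = 10t - 5s - 2 = 0 and ∂g/∂s = -5t + 4s - 1 = 0, so (t, s) = (13/15, 4/3).
The Hessian has g_{tt} = 10, g_{ss} = 4, g_{ts} = -5, giving D = 15 > 0 with g_{tt} > 0, so the point is a local minimum.
g(13/15, 4/3) = -143/15.

-143/15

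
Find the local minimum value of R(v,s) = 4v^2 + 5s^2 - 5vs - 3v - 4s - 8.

∂R/∂v = 8v - 5s - 3 = 0 and ∂R/∂s = -5v + 10s - 4 = 0, so (v, s) = (10/11, 47/55).
The Hessian has R_{vv} = 8, R_{ss} = 10, R_{vs} = -5, giving D = 55 > 0 with R_{vv} > 0, so the point is a local minimum.
R(10/11, 47/55) = -609/55.

-609/55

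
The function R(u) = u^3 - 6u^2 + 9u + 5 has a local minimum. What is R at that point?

5

Critical points: R'(u) = 3u^2 - 12u + 9 vanishes at u = 1, 3.
Since R''(u) = 6u - 12, we get R''(1) = -6 < 0 ⇒ local maximum; R''(3) = 6 > 0 ⇒ local minimum.
Thus R has its local minimum at u = 3, with value 5.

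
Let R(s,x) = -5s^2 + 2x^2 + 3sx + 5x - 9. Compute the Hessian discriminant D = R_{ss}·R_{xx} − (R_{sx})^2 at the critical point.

∂R/∂s = -10s + 3x = 0 and ∂R/∂x = 3s + 4x + 5 = 0, so (s, x) = (-15/49, -50/49).
The Hessian has R_{ss} = -10, R_{xx} = 4, R_{sx} = 3, giving D = -49 < 0, so the point is a saddle point.
D = (-10)·(4) − (3)^2 = -49.

-49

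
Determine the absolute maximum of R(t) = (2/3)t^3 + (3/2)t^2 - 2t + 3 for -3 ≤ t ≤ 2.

31/3

Differentiating, R'(t) = 2t^2 + 3t - 2; which vanishes at t = -2 and t = 1/2.
Compare values at every candidate in [-3, 2]: R(-3) = 9/2; R(-2) = 23/3; R(1/2) = 59/24; R(2) = 31/3.
So the maximum is R(2) = 31/3.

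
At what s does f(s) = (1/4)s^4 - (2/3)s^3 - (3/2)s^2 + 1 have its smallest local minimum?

f'(s) = s^3 - 2s^2 - 3s = 0 at s = -1, 0, 3.
f''(s) = 3s^2 - 4s - 3. f''(-1) = 4 > 0 ⇒ local minimum; f''(0) = -3 < 0 ⇒ local maximum; f''(3) = 12 > 0 ⇒ local minimum.
The smallest local minimum is f(3) = -41/4.

3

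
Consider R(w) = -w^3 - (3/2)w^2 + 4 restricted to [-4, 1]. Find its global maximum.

The derivative is -3w^2 - 3w, which vanishes at w = -1 and w = 0.
Evaluating at the critical points and endpoints: R(-4) = 44, R(-1) = 7/2, R(0) = 4, R(1) = 3/2.
So the maximum is R(-4) = 44.

44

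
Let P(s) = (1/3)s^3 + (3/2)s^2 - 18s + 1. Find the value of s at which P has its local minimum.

P'(s) = s^2 + 3s - 18. Setting P'(s) = 0 gives s ∈ {-6, 3}.
P''(s) = 2s + 3. P''(-6) = -9 < 0 ⇒ local maximum; P''(3) = 9 > 0 ⇒ local minimum.
Thus P has its local minimum at s = 3, with value -61/2.

3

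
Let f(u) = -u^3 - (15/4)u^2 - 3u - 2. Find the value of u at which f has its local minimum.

-2

Critical points: f'(u) = -3u^2 - (15/2)u - 3 vanishes at u = -2, -1/2.
Second-derivative test with f''(u) = -6u - 15/2: f''(-2) = 9/2 > 0 ⇒ local minimum; f''(-1/2) = -9/2 < 0 ⇒ local maximum.
So the local minimum value is f(-2) = -3.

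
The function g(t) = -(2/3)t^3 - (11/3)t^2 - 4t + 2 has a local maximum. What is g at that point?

g'(t) = -2t^2 - (22/3)t - 4 = 0 at t = -3, -2/3.
Since g''(t) = -4t - 22/3, we get g''(-3) = 14/3 > 0 ⇒ local minimum; g''(-2/3) = -14/3 < 0 ⇒ local maximum.
The local maximum is g(-2/3) = 262/81.

262/81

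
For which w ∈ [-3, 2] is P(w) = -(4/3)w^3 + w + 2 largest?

-3

P'(w) = -4w^2 + 1, which vanishes at w = -1/2 and w = 1/2.
Evaluating at the critical points and endpoints: P(-3) = 35; P(-1/2) = 5/3; P(1/2) = 7/3; P(2) = -20/3.
The maximum over the interval is 35, attained at w = -3.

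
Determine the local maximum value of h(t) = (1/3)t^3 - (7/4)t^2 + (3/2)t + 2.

113/48

h'(t) = t^2 - (7/2)t + 3/2. Setting h'(t) = 0 gives t ∈ {1/2, 3}.
Since h''(t) = 2t - 7/2, we get h''(1/2) = -5/2 < 0 ⇒ local maximum; h''(3) = 5/2 > 0 ⇒ local minimum.
So the local maximum value is h(1/2) = 113/48.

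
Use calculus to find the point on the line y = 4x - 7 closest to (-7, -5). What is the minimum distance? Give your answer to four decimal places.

Minimize D(x)^2 = (x + 7)^2 + (4x - 2)^2.
d/dx[D^2] = 2(x + 7) + 2·4·(4x - 2) = 0 ⇒ x = 1/17.
Then y = -115/17 and the distance is √(900/17) ≈ 7.2761.

7.2761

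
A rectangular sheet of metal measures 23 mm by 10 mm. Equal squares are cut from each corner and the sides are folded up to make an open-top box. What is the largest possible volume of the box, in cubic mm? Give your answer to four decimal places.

229.1859

With cut size x, the volume is V(x) = x(23 − 2x)(10 − 2x) for 0 < x < 5.
V'(x) = 12x^2 − 132x + 230. Setting V'(x) = 0 gives x ≈ 2.1708 (the root in (0, 5)).
V''(x) = 24x − 132 is negative there, so this is the maximum; V ≈ 229.1859.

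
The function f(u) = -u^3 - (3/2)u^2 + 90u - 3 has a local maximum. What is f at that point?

f'(u) = -3u^2 - 3u + 90. Setting f'(u) = 0 gives u ∈ {-6, 5}.
Since f''(u) = -6u - 3, we get f''(-6) = 33 > 0 ⇒ local minimum; f''(5) = -33 < 0 ⇒ local maximum.
The local maximum is f(5) = 569/2.

569/2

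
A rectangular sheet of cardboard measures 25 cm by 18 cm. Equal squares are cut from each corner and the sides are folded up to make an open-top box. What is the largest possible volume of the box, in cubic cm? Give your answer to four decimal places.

With cut size x, the volume is V(x) = x(25 − 2x)(18 − 2x) for 0 < x < 9.
V'(x) = 12x^2 − 172x + 450. Setting V'(x) = 0 gives x ≈ 3.4436 (the root in (0, 9)).
V''(x) = 24x − 172 is negative there, so this is the maximum; V ≈ 693.1413.

693.1413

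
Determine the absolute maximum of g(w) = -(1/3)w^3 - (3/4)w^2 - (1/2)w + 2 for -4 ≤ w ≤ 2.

40/3

Differentiating, g'(w) = -w^2 - (3/2)w - 1/2; which vanishes at w = -1 and w = -1/2.
Evaluating at the critical points and endpoints: g(-4) = 40/3; g(-1) = 25/12; g(-1/2) = 101/48; g(2) = -14/3.
The maximum over the interval is 40/3, attained at w = -4.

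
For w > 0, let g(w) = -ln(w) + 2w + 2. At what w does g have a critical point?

1/2

g'(w) = -1/w + 2 = 0 gives w = 1/2.
g''(w) = 1/w², which is positive for w > 0, so this is a local minimum.
g(1/2) = -1·ln(1/2) + 1 + 2 ≈ 3.6931.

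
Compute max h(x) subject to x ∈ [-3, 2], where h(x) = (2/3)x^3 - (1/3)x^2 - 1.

h'(x) = 2x^2 - (2/3)x, which vanishes at x = 0 and x = 1/3.
Evaluating at the critical points and endpoints: h(-3) = -22,  h(0) = -1,  h(1/3) = -82/81,  h(2) = 3.
The maximum over the interval is 3, attained at x = 2.

3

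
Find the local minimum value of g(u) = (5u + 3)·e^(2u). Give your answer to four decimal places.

-0.2770

Differentiating with the product rule gives g'(u) = (10u + 11)·e^(2u). Since e^(2u) > 0, the only critical point is u = -11/10.
g''(-11/10) has the same sign as 10 > 0, so this is a local minimum.
g(-11/10) = (-5/2)·e^(-11/5) ≈ -0.2770.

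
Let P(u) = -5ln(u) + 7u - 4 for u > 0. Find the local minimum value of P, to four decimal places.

2.6824

P'(u) = -5/u + 7 = 0 gives u = 5/7.
P''(u) = 5/u², which is positive for u > 0, so this is a local minimum.
P(5/7) = -5·ln(5/7) + 5 - 4 ≈ 2.6824.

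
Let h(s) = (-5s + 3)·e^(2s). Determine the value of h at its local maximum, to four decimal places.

h'(s) = (-5)·e^(2s) + (-5s + 3)·2·e^(2s) = (-10s + 1)·e^(2s). Since e^(2s) > 0, the only critical point is s = 1/10.
h''(1/10) has the same sign as -10 < 0, so this is a local maximum.
h(1/10) = (5/2)·e^(1/5) ≈ 3.0535.

3.0535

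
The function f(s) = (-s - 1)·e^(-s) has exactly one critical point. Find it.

Differentiating with the product rule gives f'(s) = (s)·e^(-s). Since e^(-s) > 0, the only critical point is s = 0.
f''(0) has the same sign as 1 > 0, so this is a local minimum.
f(0) = (-1)·e^(0) ≈ -1.0000.

0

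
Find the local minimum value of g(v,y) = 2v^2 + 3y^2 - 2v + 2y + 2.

∂g/∂v = 4v - 2 = 0 and ∂g/∂y = 6y + 2 = 0, so (v, y) = (1/2, -1/3).
The Hessian has g_{vv} = 4, g_{yy} = 6, g_{vy} = 0, giving D = 24 > 0 with g_{vv} > 0, so the point is a local minimum.
g(1/2, -1/3) = 7/6.

7/6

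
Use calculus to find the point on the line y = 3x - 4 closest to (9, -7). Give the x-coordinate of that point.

Minimize D(x)^2 = (x - 9)^2 + (3x + 3)^2.
d/dx[D^2] = 2(x - 9) + 2·3·(3x + 3) = 0 ⇒ x = 0.
Then y = -4 and the distance is √(90) ≈ 9.4868.

0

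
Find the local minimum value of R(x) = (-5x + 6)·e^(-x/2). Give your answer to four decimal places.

R'(x) = (-5)·e^(-x/2) + (-5x + 6)·(-1/2)·e^(-x/2) = ((5/2)x - 8)·e^(-x/2). Since e^(-x/2) > 0, the only critical point is x = 16/5.
R''(16/5) has the same sign as 5/2 > 0, so this is a local minimum.
R(16/5) = (-10)·e^(-8/5) ≈ -2.0190.

-2.0190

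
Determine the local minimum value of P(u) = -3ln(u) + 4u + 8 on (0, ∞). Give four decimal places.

P'(u) = -3/u + 4 = 0 gives u = 3/4.
P''(u) = 3/u², which is positive for u > 0, so this is a local minimum.
P(3/4) = -3·ln(3/4) + 3 + 8 ≈ 11.8630.

11.8630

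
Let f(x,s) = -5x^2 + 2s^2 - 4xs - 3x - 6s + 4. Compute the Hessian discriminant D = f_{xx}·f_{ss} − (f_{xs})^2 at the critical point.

-56

∂f/∂x = -10x - 4s - 3 = 0 and ∂f/∂s = -4x + 4s - 6 = 0, so (x, s) = (-9/14, 6/7).
The Hessian has f_{xx} = -10, f_{ss} = 4, f_{xs} = -4, giving D = -56 < 0, so the point is a saddle point.
D = (-10)·(4) − (-4)^2 = -56.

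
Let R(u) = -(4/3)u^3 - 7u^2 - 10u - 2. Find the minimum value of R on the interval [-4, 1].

Differentiating, R'(u) = -4u^2 - 14u - 10; which vanishes at u = -5/2 and u = -1.
Evaluating at the critical points and endpoints: R(-4) = 34/3; R(-5/2) = 1/12; R(-1) = 7/3; R(1) = -61/3.
The minimum over the interval is -61/3, attained at u = 1.

-61/3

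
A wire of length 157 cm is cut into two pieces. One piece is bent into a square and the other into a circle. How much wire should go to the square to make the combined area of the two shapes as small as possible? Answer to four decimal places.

87.9356

Let x be the length used for the square. Square side x/4; circle radius (157−x)/(2π).
A(x) = (x/4)² + π·((157−x)/(2π))² = x²/16 + (157−x)²/(4π) for 0 ≤ x ≤ 157. A'(x) = x/8 − (157−x)/(2π) = 0 gives x = 4·157/(π+4) ≈ 87.9356.
A'' = 1/8 + 1/(2π) > 0, so this gives the minimum combined area; x ≈ 87.9356 cm to the square.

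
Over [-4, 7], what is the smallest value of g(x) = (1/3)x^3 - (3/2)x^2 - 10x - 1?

g'(x) = x^2 - 3x - 10, which vanishes at x = -2 and x = 5.
Candidates: g(-4) = -19/3; g(-2) = 31/3; g(5) = -281/6; g(7) = -181/6.
Hence the absolute minimum is -281/6 at x = 5.

-281/6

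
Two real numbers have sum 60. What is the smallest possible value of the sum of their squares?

1800

With a + b = 60, a^2 + b^2 = a^2 + (60 − a)^2.
The derivative 2a − 2(60 − a) = 4a − 120 vanishes at a = 30; second derivative 4 > 0, a minimum.
The minimum is 2·(30)^2 = 1800.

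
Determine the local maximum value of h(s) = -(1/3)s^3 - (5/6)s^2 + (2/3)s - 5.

-791/162

Critical points: h'(s) = -s^2 - (5/3)s + 2/3 vanishes at s = -2, 1/3.
Since h''(s) = -2s - 5/3, we get h''(-2) = 7/3 > 0 ⇒ local minimum; h''(1/3) = -7/3 < 0 ⇒ local maximum.
Thus h has its local maximum at s = 1/3, with value -791/162.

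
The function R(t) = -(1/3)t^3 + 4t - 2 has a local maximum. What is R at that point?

Critical points: R'(t) = -t^2 + 4 vanishes at t = -2, 2.
Second-derivative test with R''(t) = -2t: R''(-2) = 4 > 0 ⇒ local minimum; R''(2) = -4 < 0 ⇒ local maximum.
So the local maximum value is R(2) = 10/3.

10/3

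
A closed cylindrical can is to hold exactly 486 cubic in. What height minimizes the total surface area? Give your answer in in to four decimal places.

8.5215

With radius r and height h, πr²h = 486 so h = 486/(πr²), and S(r) = 2πr² + 2πrh = 2πr² + 2·486/r.
S'(r) = 4πr − 2·486/r² = 0 ⇒ r³ = 486/(2π), so r ≈ 4.2607 and h = 2r ≈ 8.5215.
S''(r) = 4π + 4·486/r³ > 0, so this is the minimum; S ≈ 342.1937.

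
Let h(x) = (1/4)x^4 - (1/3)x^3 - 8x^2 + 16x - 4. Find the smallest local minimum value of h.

-332/3

Critical points: h'(x) = x^3 - x^2 - 16x + 16 vanishes at x = -4, 1, 4.
Second-derivative test with h''(x) = 3x^2 - 2x - 16: h''(-4) = 40 > 0 ⇒ local minimum; h''(1) = -15 < 0 ⇒ local maximum; h''(4) = 24 > 0 ⇒ local minimum.
Thus h has its smallest local minimum at x = -4, with value -332/3.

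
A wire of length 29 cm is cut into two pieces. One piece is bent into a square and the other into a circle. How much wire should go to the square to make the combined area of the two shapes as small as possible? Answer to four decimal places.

Let x be the length used for the square. Square side x/4; circle radius (29−x)/(2π).
A(x) = (x/4)² + π·((29−x)/(2π))² = x²/16 + (29−x)²/(4π) for 0 ≤ x ≤ 29. A'(x) = x/8 − (29−x)/(2π) = 0 gives x = 4·29/(π+4) ≈ 16.2429.
A'' = 1/8 + 1/(2π) > 0, so this gives the minimum combined area; x ≈ 16.2429 cm to the square.

16.2429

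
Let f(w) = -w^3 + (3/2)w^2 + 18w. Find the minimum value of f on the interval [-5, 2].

The derivative is -3w^2 + 3w + 18, whose only zero in [-5, 2] is w = -2.
Evaluating at the critical points and endpoints: f(-5) = 145/2; f(-2) = -22; f(2) = 34.
Hence the absolute minimum is -22 at w = -2.

-22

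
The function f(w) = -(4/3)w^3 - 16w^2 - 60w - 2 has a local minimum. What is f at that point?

f'(w) = -4w^2 - 32w - 60 = 0 at w = -5, -3.
f''(w) = -8w - 32. f''(-5) = 8 > 0 ⇒ local minimum; f''(-3) = -8 < 0 ⇒ local maximum.
So the local minimum value is f(-5) = 194/3.

194/3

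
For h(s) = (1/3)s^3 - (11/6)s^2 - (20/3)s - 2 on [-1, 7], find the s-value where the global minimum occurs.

5

h'(s) = s^2 - (11/3)s - 20/3, whose only zero in [-1, 7] is s = 5.
Compare values at every candidate in [-1, 7]: h(-1) = 5/2,  h(5) = -79/2,  h(7) = -145/6.
Hence the absolute minimum is -79/2 at s = 5.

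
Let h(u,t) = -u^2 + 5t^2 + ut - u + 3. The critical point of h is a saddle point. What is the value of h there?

∂h/∂u = -2u + t - 1 = 0 and ∂h/∂t = u + 10t = 0, so (u, t) = (-10/21, 1/21).
The Hessian has h_{uu} = -2, h_{tt} = 10, h_{ut} = 1, giving D = -21 < 0, so the point is a saddle point.
h(-10/21, 1/21) = 68/21.

68/21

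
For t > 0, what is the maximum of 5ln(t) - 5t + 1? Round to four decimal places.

R'(t) = 5/t − 5 = 0 gives t = 1.
R''(t) = -5/t², which is negative for t > 0, so this is a local maximum.
R(1) = 5·ln(1) - 5 + 1 ≈ -4.0000.

-4.0000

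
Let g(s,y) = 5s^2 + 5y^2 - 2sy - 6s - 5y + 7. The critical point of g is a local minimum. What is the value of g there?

307/96

∂g/∂s = 10s - 2y - 6 = 0 and ∂g/∂y = -2s + 10y - 5 = 0, so (s, y) = (35/48, 31/48).
The Hessian has g_{ss} = 10, g_{yy} = 10, g_{sy} = -2, giving D = 96 > 0 with g_{ss} > 0, so the point is a local minimum.
g(35/48, 31/48) = 307/96.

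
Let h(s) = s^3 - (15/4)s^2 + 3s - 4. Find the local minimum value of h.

h'(s) = 3s^2 - (15/2)s + 3 = 0 at s = 1/2, 2.
Second-derivative test with h''(s) = 6s - 15/2: h''(1/2) = -9/2 < 0 ⇒ local maximum; h''(2) = 9/2 > 0 ⇒ local minimum.
Thus h has its local minimum at s = 2, with value -5.

-5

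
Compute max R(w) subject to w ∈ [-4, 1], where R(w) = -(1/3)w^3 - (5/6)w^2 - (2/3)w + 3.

The derivative is -w^2 - (5/3)w - 2/3, which vanishes at w = -1 and w = -2/3.
Evaluating at the critical points and endpoints: R(-4) = 41/3, R(-1) = 19/6, R(-2/3) = 257/81, R(1) = 7/6.
The maximum over the interval is 41/3, attained at w = -4.

41/3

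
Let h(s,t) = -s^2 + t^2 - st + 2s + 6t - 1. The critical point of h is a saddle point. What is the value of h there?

∂h/∂s = -2s - t + 2 = 0 and ∂h/∂t = -s + 2t + 6 = 0, so (s, t) = (2, -2).
The Hessian has h_{ss} = -2, h_{tt} = 2, h_{st} = -1, giving D = -5 < 0, so the point is a saddle point.
h(2, -2) = -5.

-5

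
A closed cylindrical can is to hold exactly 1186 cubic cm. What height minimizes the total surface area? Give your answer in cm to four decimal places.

With radius r and height h, πr²h = 1186 so h = 1186/(πr²), and S(r) = 2πr² + 2πrh = 2πr² + 2·1186/r.
S'(r) = 4πr − 2·1186/r² = 0 ⇒ r³ = 1186/(2π), so r ≈ 5.7363 and h = 2r ≈ 11.4727.
S''(r) = 4π + 4·1186/r³ > 0, so this is the minimum; S ≈ 620.2560.

11.4727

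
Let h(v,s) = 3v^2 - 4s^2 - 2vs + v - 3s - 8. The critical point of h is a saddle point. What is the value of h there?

-399/52

∂h/∂v = 6v - 2s + 1 = 0 and ∂h/∂s = -2v - 8s - 3 = 0, so (v, s) = (-7/26, -4/13).
The Hessian has h_{vv} = 6, h_{ss} = -8, h_{vs} = -2, giving D = -52 < 0, so the point is a saddle point.
h(-7/26, -4/13) = -399/52.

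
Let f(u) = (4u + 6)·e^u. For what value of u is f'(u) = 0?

-5/2

f'(u) = 4·e^u + (4u + 6)·1·e^u = (4u + 10)·e^u. Since e^u > 0, the only critical point is u = -5/2.
f''(-5/2) has the same sign as 4 > 0, so this is a local minimum.
f(-5/2) = (-4)·e^(-5/2) ≈ -0.3283.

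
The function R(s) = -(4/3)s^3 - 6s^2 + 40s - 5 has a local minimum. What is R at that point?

Critical points: R'(s) = -4s^2 - 12s + 40 vanishes at s = -5, 2.
R''(s) = -8s - 12. R''(-5) = 28 > 0 ⇒ local minimum; R''(2) = -28 < 0 ⇒ local maximum.
Thus R has its local minimum at s = -5, with value -565/3.

-565/3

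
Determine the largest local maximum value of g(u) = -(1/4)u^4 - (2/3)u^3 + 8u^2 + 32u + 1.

451/3

g'(u) = -u^3 - 2u^2 + 16u + 32. Setting g'(u) = 0 gives u ∈ {-4, -2, 4}.
Since g''(u) = -3u^2 - 4u + 16, we get g''(-4) = -16 < 0 ⇒ local maximum; g''(-2) = 12 > 0 ⇒ local minimum; g''(4) = -48 < 0 ⇒ local maximum.
So the largest local maximum value is g(4) = 451/3.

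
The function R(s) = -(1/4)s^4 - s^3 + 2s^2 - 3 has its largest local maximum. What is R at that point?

29

R'(s) = -s^3 - 3s^2 + 4s. Setting R'(s) = 0 gives s ∈ {-4, 0, 1}.
R''(s) = -3s^2 - 6s + 4. R''(-4) = -20 < 0 ⇒ local maximum; R''(0) = 4 > 0 ⇒ local minimum; R''(1) = -5 < 0 ⇒ local maximum.
The largest local maximum is R(-4) = 29.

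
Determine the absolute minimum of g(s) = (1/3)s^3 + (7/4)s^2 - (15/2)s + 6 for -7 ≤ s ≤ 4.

-3/16

Differentiating, g'(s) = s^2 + (7/2)s - 15/2; which vanishes at s = -5 and s = 3/2.
Candidates: g(-7) = 359/12,  g(-5) = 547/12,  g(3/2) = -3/16,  g(4) = 76/3.
The minimum over the interval is -3/16, attained at s = 3/2.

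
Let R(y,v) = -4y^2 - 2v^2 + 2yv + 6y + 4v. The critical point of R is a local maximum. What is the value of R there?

46/7

∂R/∂y = -8y + 2v + 6 = 0 and ∂R/∂v = 2y - 4v + 4 = 0, so (y, v) = (8/7, 11/7).
The Hessian has R_{yy} = -8, R_{vv} = -4, R_{yv} = 2, giving D = 28 > 0 with R_{yy} < 0, so the point is a local maximum.
R(8/7, 11/7) = 46/7.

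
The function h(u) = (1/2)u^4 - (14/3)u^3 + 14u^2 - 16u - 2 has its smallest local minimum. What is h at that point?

h'(u) = 2u^3 - 14u^2 + 28u - 16. Setting h'(u) = 0 gives u ∈ {1, 2, 4}.
h''(u) = 6u^2 - 28u + 28. h''(1) = 6 > 0 ⇒ local minimum; h''(2) = -4 < 0 ⇒ local maximum; h''(4) = 12 > 0 ⇒ local minimum.
The smallest local minimum is h(4) = -38/3.

-38/3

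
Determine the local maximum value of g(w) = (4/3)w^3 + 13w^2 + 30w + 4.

Critical points: g'(w) = 4w^2 + 26w + 30 vanishes at w = -5, -3/2.
Second-derivative test with g''(w) = 8w + 26: g''(-5) = -14 < 0 ⇒ local maximum; g''(-3/2) = 14 > 0 ⇒ local minimum.
The local maximum is g(-5) = 37/3.

37/3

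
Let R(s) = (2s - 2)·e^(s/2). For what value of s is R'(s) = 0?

-1

By the product rule, R'(s) = (s + 1)·e^(s/2). Since e^(s/2) > 0, the only critical point is s = -1.
R''(-1) has the same sign as 1 > 0, so this is a local minimum.
R(-1) = (-4)·e^(-1/2) ≈ -2.4261.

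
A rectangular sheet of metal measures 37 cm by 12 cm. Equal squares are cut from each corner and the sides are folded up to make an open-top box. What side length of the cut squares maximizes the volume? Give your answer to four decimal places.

2.7174

With cut size x, the volume is V(x) = x(37 − 2x)(12 − 2x) for 0 < x < 6.
V'(x) = 12x^2 − 196x + 444. Setting V'(x) = 0 gives x ≈ 2.7174 (the root in (0, 6)).
V''(x) = 24x − 196 is negative there, so this is the maximum; V ≈ 563.1318.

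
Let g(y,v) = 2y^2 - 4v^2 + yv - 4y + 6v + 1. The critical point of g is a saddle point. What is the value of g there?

∂g/∂y = 4y + v - 4 = 0 and ∂g/∂v = y - 8v + 6 = 0, so (y, v) = (26/33, 28/33).
The Hessian has g_{yy} = 4, g_{vv} = -8, g_{yv} = 1, giving D = -33 < 0, so the point is a saddle point.
g(26/33, 28/33) = 65/33.

65/33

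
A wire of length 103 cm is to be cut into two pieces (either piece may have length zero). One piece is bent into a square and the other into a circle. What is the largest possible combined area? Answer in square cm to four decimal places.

844.2374

Let x be the length used for the square. Square side x/4; circle radius (103−x)/(2π).
A(x) = (x/4)² + π·((103−x)/(2π))² = x²/16 + (103−x)²/(4π) for 0 ≤ x ≤ 103. A'(x) = x/8 − (103−x)/(2π) = 0 gives x = 4·103/(π+4) ≈ 57.6902.
A'' > 0, so the interior critical point is a minimum; the maximum is at an endpoint. A(0) = 844.2374 and A(103) = 663.0625, so the largest area is 844.2374.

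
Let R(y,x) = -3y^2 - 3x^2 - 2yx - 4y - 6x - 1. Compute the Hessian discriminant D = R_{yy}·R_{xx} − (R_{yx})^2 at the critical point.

32

∂R/∂y = -6y - 2x - 4 = 0 and ∂R/∂x = -2y - 6x - 6 = 0, so (y, x) = (-3/8, -7/8).
The Hessian has R_{yy} = -6, R_{xx} = -6, R_{yx} = -2, giving D = 32 > 0 with R_{yy} < 0, so the point is a local maximum.
D = (-6)·(-6) − (-2)^2 = 32.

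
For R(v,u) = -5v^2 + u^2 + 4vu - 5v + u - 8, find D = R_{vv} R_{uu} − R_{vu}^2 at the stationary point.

-36

∂R/∂v = -10v + 4u - 5 = 0 and ∂R/∂u = 4v + 2u + 1 = 0, so (v, u) = (-7/18, 5/18).
The Hessian has R_{vv} = -10, R_{uu} = 2, R_{vu} = 4, giving D = -36 < 0, so the point is a saddle point.
D = (-10)·(2) − (4)^2 = -36.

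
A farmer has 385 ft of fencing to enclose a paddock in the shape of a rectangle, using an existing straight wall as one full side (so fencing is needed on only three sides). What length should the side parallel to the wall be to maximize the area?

Let the sides perpendicular to the wall have length x and the parallel side y, so 2x + y = 385 and the area is A = xy = x(385 − 2x).
A'(x) = 385 − 4x = 0 gives x = 385/4, and A''(x) = −4 < 0 confirms a maximum.
Then y = 385 − 2·385/4 = 385/2 and A = 148225/8.

385/2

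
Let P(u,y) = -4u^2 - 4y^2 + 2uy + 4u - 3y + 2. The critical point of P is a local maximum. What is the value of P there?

49/15

∂P/∂u = -8u + 2y + 4 = 0 and ∂P/∂y = 2u - 8y - 3 = 0, so (u, y) = (13/30, -4/15).
The Hessian has P_{uu} = -8, P_{yy} = -8, P_{uy} = 2, giving D = 60 > 0 with P_{uu} < 0, so the point is a local maximum.
P(13/30, -4/15) = 49/15.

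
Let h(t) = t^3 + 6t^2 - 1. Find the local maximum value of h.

31

Critical points: h'(t) = 3t^2 + 12t vanishes at t = -4, 0.
Second-derivative test with h''(t) = 6t + 12: h''(-4) = -12 < 0 ⇒ local maximum; h''(0) = 12 > 0 ⇒ local minimum.
So the local maximum value is h(-4) = 31.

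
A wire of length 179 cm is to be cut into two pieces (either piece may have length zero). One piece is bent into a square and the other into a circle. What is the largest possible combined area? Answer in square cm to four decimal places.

Let x be the length used for the square. Square side x/4; circle radius (179−x)/(2π).
A(x) = (x/4)² + π·((179−x)/(2π))² = x²/16 + (179−x)²/(4π) for 0 ≤ x ≤ 179. A'(x) = x/8 − (179−x)/(2π) = 0 gives x = 4·179/(π+4) ≈ 100.2577.
A'' > 0, so the interior critical point is a minimum; the maximum is at an endpoint. A(0) = 2549.7418 and A(179) = 2002.5625, so the largest area is 2549.7418.

2549.7418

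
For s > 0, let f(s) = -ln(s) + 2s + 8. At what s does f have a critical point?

1/2

f'(s) = -1/s + 2 = 0 gives s = 1/2.
f''(s) = 1/s², which is positive for s > 0, so this is a local minimum.
f(1/2) = -1·ln(1/2) + 1 + 8 ≈ 9.6931.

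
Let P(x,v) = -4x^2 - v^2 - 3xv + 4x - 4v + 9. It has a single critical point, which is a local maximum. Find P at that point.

∂P/∂x = -8x - 3v + 4 = 0 and ∂P/∂v = -3x - 2v - 4 = 0, so (x, v) = (20/7, -44/7).
The Hessian has P_{xx} = -8, P_{vv} = -2, P_{xv} = -3, giving D = 7 > 0 with P_{xx} < 0, so the point is a local maximum.
P(20/7, -44/7) = 191/7.

191/7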